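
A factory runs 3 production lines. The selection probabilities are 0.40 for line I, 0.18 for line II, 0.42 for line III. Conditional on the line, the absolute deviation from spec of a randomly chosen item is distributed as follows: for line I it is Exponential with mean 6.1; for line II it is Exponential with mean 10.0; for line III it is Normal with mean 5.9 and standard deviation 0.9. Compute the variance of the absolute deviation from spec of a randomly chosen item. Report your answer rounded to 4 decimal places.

35.5969

Per component, I: μ=6.1, E[X²]=74.42; II: μ=10, E[X²]=200; III: μ=5.9, E[X²]=35.62.
E[X] = 0.4·6.1 + 0.18·10 + 0.42·5.9 = 6.718.
E[X²] = 0.4·74.42 + 0.18·200 + 0.42·35.62 = 80.7284.
Var(X) = E[X²] − (E[X])² = 80.7284 − 45.1315 = 35.5969.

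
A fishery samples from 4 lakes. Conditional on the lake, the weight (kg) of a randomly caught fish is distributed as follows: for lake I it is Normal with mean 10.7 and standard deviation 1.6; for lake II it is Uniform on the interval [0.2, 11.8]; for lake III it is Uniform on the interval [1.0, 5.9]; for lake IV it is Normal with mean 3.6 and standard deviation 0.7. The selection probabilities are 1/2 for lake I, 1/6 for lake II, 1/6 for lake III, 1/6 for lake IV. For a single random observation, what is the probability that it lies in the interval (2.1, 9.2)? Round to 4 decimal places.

Conditional on each lake, P(2.1 < X < 9.2): I: 0.174251; II: 0.612069; III: 0.77551; IV: 0.983938.
By total probability, P(2.1 < X < 9.2) = 0.5·0.174251 + 0.166667·0.612069 + 0.166667·0.77551 + 0.166667·0.983938 = 0.482378.

0.4824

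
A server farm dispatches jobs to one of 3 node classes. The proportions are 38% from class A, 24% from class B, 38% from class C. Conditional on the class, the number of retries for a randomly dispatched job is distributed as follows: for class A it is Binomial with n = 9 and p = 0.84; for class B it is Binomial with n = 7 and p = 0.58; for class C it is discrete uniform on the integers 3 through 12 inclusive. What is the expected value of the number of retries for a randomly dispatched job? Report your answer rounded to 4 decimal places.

6.6972

Component means — A: 7.56; B: 4.06; C: 7.5.
E[X] = 0.38·7.56 + 0.24·4.06 + 0.38·7.5 = 6.6972.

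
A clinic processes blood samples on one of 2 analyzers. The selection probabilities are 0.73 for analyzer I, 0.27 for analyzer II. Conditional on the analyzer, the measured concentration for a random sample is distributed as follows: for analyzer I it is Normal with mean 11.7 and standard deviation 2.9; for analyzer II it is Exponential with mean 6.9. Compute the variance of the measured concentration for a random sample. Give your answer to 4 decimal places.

Per component, I: μ=11.7, E[X²]=145.3; II: μ=6.9, E[X²]=95.22.
E[X] = 0.73·11.7 + 0.27·6.9 = 10.404.
E[X²] = 0.73·145.3 + 0.27·95.22 = 131.778.
Var(X) = E[X²] − (E[X])² = 131.778 − 108.243 = 23.5352.

23.5352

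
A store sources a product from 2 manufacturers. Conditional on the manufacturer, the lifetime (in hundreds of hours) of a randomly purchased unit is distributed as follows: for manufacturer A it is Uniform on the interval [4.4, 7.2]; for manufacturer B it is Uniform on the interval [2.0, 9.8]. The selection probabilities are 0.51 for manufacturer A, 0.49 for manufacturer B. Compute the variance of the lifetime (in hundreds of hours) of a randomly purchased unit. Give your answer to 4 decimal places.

Per component, A: μ=5.8, E[X²]=34.2933; B: μ=5.9, E[X²]=39.88.
E[X] = 0.51·5.8 + 0.49·5.9 = 5.849.
E[X²] = 0.51·34.2933 + 0.49·39.88 = 37.0308.
Var(X) = E[X²] − (E[X])² = 37.0308 − 34.2108 = 2.82.

2.8200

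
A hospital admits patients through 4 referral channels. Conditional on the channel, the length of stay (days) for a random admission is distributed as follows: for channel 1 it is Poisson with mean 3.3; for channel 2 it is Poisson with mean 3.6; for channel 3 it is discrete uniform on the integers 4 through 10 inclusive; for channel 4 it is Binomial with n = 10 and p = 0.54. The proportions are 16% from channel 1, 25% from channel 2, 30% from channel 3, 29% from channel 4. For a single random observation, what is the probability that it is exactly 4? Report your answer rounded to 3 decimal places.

0.169

Conditional on each channel, P(X = 4): 1: 0.182252; 2: 0.191222; 3: 0.142857; 4: 0.169177.
By total probability, P(X = 4) = 0.16·0.182252 + 0.25·0.191222 + 0.3·0.142857 + 0.29·0.169177 = 0.168884.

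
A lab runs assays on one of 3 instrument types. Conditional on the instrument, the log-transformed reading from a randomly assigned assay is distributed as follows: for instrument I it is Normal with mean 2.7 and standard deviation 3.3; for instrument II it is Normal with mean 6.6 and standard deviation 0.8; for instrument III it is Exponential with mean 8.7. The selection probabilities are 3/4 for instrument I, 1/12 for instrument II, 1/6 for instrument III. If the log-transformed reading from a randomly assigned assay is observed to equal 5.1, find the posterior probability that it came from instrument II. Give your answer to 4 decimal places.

0.0820

Likelihoods f(5.1 | ·): I: 0.0927986; II: 0.0859828; III: 0.0639579.
Posterior ∝ prior × likelihood. Numerator for II: 0.0833333·0.0859828 = 0.00716524.
Normalizing constant: 0.75·0.0927986 + 0.0833333·0.0859828 + 0.166667·0.0639579 = 0.0874238.
P(II | observation) = 0.00716524 / 0.0874238 = 0.0819598.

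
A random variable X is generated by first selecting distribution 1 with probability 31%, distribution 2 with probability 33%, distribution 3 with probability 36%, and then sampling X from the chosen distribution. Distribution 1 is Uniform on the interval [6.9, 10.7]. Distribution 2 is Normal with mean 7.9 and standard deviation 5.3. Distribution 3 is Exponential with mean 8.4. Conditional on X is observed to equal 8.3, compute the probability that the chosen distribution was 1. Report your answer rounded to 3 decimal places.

0.667

Likelihoods f(8.3 | ·): 1: 0.263158; 2: 0.0750581; 3: 0.0443197.
Posterior ∝ prior × likelihood. Numerator for 1: 0.31·0.263158 = 0.0815789.
Normalizing constant: 0.31·0.263158 + 0.33·0.0750581 + 0.36·0.0443197 = 0.122303.
P(1 | observation) = 0.0815789 / 0.122303 = 0.667022.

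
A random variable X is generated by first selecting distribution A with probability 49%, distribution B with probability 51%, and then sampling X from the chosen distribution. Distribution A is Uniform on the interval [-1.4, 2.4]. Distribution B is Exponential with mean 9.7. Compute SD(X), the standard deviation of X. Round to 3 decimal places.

Per component, A: μ=0.5, E[X²]=1.45333; B: μ=9.7, E[X²]=188.18.
E[X] = 0.49·0.5 + 0.51·9.7 = 5.192.
E[X²] = 0.49·1.45333 + 0.51·188.18 = 96.6839.
Var(X) = E[X²] − (E[X])² = 96.6839 − 26.9569 = 69.7271.
SD(X) = √69.7271 = 8.35027.

8.350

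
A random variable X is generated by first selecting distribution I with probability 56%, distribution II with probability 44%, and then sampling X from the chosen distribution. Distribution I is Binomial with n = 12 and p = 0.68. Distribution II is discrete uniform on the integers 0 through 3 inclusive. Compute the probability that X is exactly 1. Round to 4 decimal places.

Conditional on each component, P(X = 1): I: 2.93995e-05; II: 0.25.
By total probability, P(X = 1) = 0.56·2.93995e-05 + 0.44·0.25 = 0.110016.

0.1100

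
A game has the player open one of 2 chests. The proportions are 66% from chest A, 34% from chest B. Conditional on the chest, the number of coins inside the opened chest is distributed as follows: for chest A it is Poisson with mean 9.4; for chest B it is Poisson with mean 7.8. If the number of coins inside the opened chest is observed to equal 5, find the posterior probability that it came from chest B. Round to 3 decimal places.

Likelihoods P(X=5 | ·): A: 0.0505929; B: 0.0985814.
Posterior ∝ prior × likelihood. Numerator for B: 0.34·0.0985814 = 0.0335177.
Normalizing constant: 0.66·0.0505929 + 0.34·0.0985814 = 0.066909.
P(B | observation) = 0.0335177 / 0.066909 = 0.500944.

0.501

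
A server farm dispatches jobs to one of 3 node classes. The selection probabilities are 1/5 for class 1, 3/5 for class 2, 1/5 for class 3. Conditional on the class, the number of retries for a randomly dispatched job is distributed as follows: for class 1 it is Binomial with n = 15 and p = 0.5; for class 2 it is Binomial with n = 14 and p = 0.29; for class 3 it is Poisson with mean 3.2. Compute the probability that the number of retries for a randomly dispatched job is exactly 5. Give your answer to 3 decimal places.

0.154

Conditional on each class, P(X = 5): 1: 0.0916443; 2: 0.188269; 3: 0.113979.
By total probability, P(X = 5) = 0.2·0.0916443 + 0.6·0.188269 + 0.2·0.113979 = 0.154086.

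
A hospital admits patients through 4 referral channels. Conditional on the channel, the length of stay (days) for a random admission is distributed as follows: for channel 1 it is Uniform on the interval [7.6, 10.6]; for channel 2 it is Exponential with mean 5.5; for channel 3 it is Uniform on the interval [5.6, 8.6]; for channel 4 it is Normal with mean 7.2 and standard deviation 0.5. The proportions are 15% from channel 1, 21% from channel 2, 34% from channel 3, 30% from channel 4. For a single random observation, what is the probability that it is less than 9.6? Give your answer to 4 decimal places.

0.9133

Conditional on each channel, P(X < 9.6): 1: 0.666667; 2: 0.825434; 3: 1; 4: 0.999999.
By total probability, P(X < 9.6) = 0.15·0.666667 + 0.21·0.825434 + 0.34·1 + 0.3·0.999999 = 0.913341.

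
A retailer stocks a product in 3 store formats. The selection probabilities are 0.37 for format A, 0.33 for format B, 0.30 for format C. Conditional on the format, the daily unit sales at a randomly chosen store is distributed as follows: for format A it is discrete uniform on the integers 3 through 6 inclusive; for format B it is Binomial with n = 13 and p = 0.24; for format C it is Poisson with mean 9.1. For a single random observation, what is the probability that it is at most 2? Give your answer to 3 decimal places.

Conditional on each format, P(X ≤ 2): A: 0; B: 0.363593; C: 0.00575135.
By total probability, P(X ≤ 2) = 0.37·0 + 0.33·0.363593 + 0.3·0.00575135 = 0.121711.

0.122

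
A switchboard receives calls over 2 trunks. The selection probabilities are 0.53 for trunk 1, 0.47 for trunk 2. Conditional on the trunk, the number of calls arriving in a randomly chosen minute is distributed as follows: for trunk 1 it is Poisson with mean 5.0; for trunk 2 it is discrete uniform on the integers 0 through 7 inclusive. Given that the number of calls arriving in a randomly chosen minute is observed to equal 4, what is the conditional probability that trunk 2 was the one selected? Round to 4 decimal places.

Likelihoods P(X=4 | ·): 1: 0.175467; 2: 0.125.
Posterior ∝ prior × likelihood. Numerator for 2: 0.47·0.125 = 0.05875.
Normalizing constant: 0.53·0.175467 + 0.47·0.125 = 0.151748.
P(2 | observation) = 0.05875 / 0.151748 = 0.387156.

0.3872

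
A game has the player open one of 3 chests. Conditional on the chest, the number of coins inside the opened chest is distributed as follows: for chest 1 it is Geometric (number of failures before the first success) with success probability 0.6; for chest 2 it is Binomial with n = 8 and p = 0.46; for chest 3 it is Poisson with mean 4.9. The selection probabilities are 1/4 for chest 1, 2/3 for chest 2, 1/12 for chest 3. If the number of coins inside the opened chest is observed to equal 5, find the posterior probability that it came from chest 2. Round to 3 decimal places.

Likelihoods P(X=5 | ·): 1: 0.006144; 2: 0.181618; 3: 0.17529.
Posterior ∝ prior × likelihood. Numerator for 2: 0.666667·0.181618 = 0.121079.
Normalizing constant: 0.25·0.006144 + 0.666667·0.181618 + 0.0833333·0.17529 = 0.137222.
P(2 | observation) = 0.121079 / 0.137222 = 0.882355.

0.882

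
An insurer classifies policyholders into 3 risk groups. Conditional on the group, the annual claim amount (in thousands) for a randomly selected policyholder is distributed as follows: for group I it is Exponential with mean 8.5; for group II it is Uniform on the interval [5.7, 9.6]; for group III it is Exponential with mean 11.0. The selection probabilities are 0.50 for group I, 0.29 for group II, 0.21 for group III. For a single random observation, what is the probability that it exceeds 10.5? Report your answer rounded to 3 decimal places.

0.226

Conditional on each group, P(X > 10.5): I: 0.290749; II: 0; III: 0.384987.
By total probability, P(X > 10.5) = 0.5·0.290749 + 0.29·0 + 0.21·0.384987 = 0.226222.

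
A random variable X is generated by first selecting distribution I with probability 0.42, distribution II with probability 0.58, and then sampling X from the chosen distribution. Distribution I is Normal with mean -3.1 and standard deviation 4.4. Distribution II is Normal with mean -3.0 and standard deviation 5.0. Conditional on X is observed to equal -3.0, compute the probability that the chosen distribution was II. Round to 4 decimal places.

Likelihoods f(-3.0 | ·): I: 0.0906453; II: 0.0797885.
Posterior ∝ prior × likelihood. Numerator for II: 0.58·0.0797885 = 0.0462773.
Normalizing constant: 0.42·0.0906453 + 0.58·0.0797885 = 0.0843483.
P(II | observation) = 0.0462773 / 0.0843483 = 0.548645.

0.5486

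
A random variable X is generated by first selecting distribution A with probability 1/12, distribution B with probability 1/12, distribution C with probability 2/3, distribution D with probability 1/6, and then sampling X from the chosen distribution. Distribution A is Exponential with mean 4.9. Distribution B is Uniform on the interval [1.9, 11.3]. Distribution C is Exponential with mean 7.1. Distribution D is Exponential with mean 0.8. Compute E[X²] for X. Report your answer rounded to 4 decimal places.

For each component E[X²] = Var + (mean)², giving A: 48.02; B: 50.9233; C: 100.82; D: 1.28.
Overall E[X²] = 0.0833333·48.02 + 0.0833333·50.9233 + 0.666667·100.82 + 0.166667·1.28 = 75.6719.

75.6719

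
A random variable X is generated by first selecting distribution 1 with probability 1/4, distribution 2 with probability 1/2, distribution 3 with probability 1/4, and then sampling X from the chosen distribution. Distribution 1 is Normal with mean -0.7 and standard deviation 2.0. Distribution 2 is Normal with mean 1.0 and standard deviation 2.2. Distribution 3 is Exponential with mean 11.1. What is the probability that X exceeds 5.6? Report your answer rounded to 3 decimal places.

0.160

Conditional on each component, P(X > 5.6): 1: 0.000816352; 2: 0.0182681; 3: 0.603805.
By total probability, P(X > 5.6) = 0.25·0.000816352 + 0.5·0.0182681 + 0.25·0.603805 = 0.160289.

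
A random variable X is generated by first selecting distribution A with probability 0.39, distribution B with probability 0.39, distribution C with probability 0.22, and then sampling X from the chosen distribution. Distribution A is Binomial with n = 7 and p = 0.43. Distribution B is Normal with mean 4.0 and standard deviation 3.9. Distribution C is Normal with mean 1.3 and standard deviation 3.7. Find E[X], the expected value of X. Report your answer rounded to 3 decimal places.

3.020

Component means — A: 3.01; B: 4; C: 1.3.
E[X] = 0.39·3.01 + 0.39·4 + 0.22·1.3 = 3.0199.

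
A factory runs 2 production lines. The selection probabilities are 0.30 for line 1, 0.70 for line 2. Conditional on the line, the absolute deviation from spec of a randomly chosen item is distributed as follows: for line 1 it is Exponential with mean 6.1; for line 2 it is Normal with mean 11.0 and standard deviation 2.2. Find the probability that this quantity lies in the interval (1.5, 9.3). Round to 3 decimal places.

0.323

Conditional on each line, P(1.5 < X < 9.3): 1: 0.564289; 2: 0.219834.
By total probability, P(1.5 < X < 9.3) = 0.3·0.564289 + 0.7·0.219834 = 0.32317.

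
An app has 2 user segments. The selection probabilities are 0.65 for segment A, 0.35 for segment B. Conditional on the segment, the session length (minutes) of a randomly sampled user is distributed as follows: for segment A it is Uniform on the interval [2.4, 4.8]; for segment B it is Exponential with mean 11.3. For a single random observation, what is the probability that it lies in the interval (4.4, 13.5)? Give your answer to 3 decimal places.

Conditional on each segment, P(4.4 < X < 13.5): A: 0.166667; B: 0.374679.
By total probability, P(4.4 < X < 13.5) = 0.65·0.166667 + 0.35·0.374679 = 0.239471.

0.239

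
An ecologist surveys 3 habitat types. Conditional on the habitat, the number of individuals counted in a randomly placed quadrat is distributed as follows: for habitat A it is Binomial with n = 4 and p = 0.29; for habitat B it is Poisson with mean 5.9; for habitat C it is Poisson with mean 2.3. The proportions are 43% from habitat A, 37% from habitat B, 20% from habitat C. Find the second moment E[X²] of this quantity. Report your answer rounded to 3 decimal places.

For each component E[X²] = Var + (mean)², giving A: 2.1692; B: 40.71; C: 7.59.
Overall E[X²] = 0.43·2.1692 + 0.37·40.71 + 0.2·7.59 = 17.5135.

17.513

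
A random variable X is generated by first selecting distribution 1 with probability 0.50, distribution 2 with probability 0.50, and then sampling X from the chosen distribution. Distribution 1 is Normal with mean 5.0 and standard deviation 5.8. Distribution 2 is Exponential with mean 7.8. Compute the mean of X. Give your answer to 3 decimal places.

6.400

Component means — 1: 5; 2: 7.8.
E[X] = 0.5·5 + 0.5·7.8 = 6.4.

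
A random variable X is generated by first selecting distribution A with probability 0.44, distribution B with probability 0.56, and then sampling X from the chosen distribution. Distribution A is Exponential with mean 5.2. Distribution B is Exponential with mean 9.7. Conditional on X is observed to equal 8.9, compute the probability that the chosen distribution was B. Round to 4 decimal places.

Likelihoods f(8.9 | ·): A: 0.0347284; B: 0.0411862.
Posterior ∝ prior × likelihood. Numerator for B: 0.56·0.0411862 = 0.0230643.
Normalizing constant: 0.44·0.0347284 + 0.56·0.0411862 = 0.0383448.
P(B | observation) = 0.0230643 / 0.0383448 = 0.601497.

0.6015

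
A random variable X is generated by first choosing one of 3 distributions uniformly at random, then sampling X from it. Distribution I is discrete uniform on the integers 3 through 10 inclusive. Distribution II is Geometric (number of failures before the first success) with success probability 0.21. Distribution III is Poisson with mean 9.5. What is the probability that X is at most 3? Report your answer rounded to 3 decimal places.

0.250

Conditional on each component, P(X ≤ 3): I: 0.125; II: 0.610499; III: 0.0148596.
By total probability, P(X ≤ 3) = 0.333333·0.125 + 0.333333·0.610499 + 0.333333·0.0148596 = 0.25012.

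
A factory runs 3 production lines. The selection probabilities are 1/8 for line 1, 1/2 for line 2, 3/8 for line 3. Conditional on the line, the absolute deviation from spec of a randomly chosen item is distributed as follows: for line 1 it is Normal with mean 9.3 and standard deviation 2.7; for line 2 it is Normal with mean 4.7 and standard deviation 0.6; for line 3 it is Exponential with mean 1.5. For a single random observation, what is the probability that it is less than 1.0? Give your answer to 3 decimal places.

0.183

Conditional on each line, P(X < 1.0): 1: 0.00105578; 2: 3.48723e-10; 3: 0.486583.
By total probability, P(X < 1.0) = 0.125·0.00105578 + 0.5·3.48723e-10 + 0.375·0.486583 = 0.182601.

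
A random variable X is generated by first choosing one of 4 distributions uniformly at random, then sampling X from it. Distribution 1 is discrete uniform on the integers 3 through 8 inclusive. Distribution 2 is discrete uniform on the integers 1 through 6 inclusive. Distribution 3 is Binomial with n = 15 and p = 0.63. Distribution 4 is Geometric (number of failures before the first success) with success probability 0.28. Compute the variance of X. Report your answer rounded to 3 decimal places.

11.613

Per component, 1: μ=5.5, E[X²]=33.1667; 2: μ=3.5, E[X²]=15.1667; 3: μ=9.45, E[X²]=92.799; 4: μ=2.57143, E[X²]=15.7959.
E[X] = 0.25·5.5 + 0.25·3.5 + 0.25·9.45 + 0.25·2.57143 = 5.25536.
E[X²] = 0.25·33.1667 + 0.25·15.1667 + 0.25·92.799 + 0.25·15.7959 = 39.2321.
Var(X) = E[X²] − (E[X])² = 39.2321 − 27.6188 = 11.6133.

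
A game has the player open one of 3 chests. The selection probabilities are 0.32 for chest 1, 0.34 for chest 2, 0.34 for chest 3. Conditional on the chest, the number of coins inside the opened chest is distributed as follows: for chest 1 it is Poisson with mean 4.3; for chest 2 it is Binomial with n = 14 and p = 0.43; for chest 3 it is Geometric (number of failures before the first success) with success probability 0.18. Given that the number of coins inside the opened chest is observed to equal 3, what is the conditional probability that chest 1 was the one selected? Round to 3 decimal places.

0.516

Likelihoods P(X=3 | ·): 1: 0.179799; 2: 0.0597214; 3: 0.0992462.
Posterior ∝ prior × likelihood. Numerator for 1: 0.32·0.179799 = 0.0575358.
Normalizing constant: 0.32·0.179799 + 0.34·0.0597214 + 0.34·0.0992462 = 0.111585.
P(1 | observation) = 0.0575358 / 0.111585 = 0.515624.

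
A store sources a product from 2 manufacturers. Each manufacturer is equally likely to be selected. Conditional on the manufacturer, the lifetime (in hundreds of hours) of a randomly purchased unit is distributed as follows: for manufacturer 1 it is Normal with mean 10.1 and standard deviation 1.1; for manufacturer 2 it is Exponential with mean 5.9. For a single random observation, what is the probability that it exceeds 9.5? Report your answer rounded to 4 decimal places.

Conditional on each manufacturer, P(X > 9.5): 1: 0.70728; 2: 0.199854.
By total probability, P(X > 9.5) = 0.5·0.70728 + 0.5·0.199854 = 0.453567.

0.4536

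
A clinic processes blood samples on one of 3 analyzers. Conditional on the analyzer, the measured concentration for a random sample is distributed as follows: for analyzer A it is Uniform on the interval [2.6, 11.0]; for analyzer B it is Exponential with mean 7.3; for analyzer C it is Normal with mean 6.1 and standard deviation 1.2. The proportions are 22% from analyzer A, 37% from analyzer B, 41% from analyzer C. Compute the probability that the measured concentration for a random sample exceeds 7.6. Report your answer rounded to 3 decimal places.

Conditional on each analyzer, P(X > 7.6): A: 0.404762; B: 0.353068; C: 0.10565.
By total probability, P(X > 7.6) = 0.22·0.404762 + 0.37·0.353068 + 0.41·0.10565 = 0.262999.

0.263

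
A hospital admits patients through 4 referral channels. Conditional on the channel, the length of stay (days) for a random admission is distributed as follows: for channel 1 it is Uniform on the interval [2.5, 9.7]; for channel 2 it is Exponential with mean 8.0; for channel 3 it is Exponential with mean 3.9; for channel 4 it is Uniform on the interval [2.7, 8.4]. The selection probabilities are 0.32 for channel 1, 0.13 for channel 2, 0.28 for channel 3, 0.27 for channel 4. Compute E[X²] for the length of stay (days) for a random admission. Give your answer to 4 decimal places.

47.4949

For each component E[X²] = Var + (mean)², giving 1: 41.53; 2: 128; 3: 30.42; 4: 33.51.
Overall E[X²] = 0.32·41.53 + 0.13·128 + 0.28·30.42 + 0.27·33.51 = 47.4949.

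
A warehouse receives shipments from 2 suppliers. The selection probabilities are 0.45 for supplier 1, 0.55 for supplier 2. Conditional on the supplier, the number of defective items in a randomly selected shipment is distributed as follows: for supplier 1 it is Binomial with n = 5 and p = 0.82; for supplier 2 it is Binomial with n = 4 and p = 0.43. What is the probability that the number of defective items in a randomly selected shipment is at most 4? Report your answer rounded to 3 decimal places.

Conditional on each supplier, P(X ≤ 4): 1: 0.62926; 2: 1.
By total probability, P(X ≤ 4) = 0.45·0.62926 + 0.55·1 = 0.833167.

0.833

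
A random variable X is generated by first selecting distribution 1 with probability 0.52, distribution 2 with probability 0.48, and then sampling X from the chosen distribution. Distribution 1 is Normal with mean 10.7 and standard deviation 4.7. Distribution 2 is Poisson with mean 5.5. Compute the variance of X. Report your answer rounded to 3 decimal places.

20.876

Per component, 1: μ=10.7, E[X²]=136.58; 2: μ=5.5, E[X²]=35.75.
E[X] = 0.52·10.7 + 0.48·5.5 = 8.204.
E[X²] = 0.52·136.58 + 0.48·35.75 = 88.1816.
Var(X) = E[X²] − (E[X])² = 88.1816 − 67.3056 = 20.876.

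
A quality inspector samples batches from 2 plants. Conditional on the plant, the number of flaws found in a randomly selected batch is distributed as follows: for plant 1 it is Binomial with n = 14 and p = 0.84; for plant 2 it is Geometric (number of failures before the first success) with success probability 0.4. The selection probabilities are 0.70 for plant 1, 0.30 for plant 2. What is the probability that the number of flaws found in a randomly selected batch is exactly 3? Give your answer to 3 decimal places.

0.026

Conditional on each plant, P(X = 3): 1: 3.79541e-07; 2: 0.0864.
By total probability, P(X = 3) = 0.7·3.79541e-07 + 0.3·0.0864 = 0.0259203.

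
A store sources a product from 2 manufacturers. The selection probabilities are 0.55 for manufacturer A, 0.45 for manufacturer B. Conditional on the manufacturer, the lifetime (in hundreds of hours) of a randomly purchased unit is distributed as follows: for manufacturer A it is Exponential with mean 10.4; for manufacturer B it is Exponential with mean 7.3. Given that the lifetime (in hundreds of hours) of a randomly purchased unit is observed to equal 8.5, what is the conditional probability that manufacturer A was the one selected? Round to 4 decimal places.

Likelihoods f(8.5 | ·): A: 0.0424634; B: 0.0427555.
Posterior ∝ prior × likelihood. Numerator for A: 0.55·0.0424634 = 0.0233549.
Normalizing constant: 0.55·0.0424634 + 0.45·0.0427555 = 0.0425948.
P(A | observation) = 0.0233549 / 0.0425948 = 0.548303.

0.5483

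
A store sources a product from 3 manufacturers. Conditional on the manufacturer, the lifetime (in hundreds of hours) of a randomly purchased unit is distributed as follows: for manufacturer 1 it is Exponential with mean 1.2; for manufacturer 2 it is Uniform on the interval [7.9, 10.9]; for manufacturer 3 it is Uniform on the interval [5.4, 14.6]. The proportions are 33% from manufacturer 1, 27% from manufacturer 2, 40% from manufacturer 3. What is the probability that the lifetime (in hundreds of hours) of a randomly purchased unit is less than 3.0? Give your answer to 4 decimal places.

Conditional on each manufacturer, P(X < 3.0): 1: 0.917915; 2: 0; 3: 0.
By total probability, P(X < 3.0) = 0.33·0.917915 + 0.27·0 + 0.4·0 = 0.302912.

0.3029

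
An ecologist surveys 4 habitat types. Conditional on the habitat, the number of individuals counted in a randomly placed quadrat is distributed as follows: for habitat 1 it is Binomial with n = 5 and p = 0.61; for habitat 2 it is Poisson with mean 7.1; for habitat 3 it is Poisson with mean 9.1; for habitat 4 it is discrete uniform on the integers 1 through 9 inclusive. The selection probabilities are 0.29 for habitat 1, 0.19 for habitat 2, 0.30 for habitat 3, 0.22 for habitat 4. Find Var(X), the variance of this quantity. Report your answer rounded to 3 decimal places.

11.743

Per component, 1: μ=3.05, E[X²]=10.492; 2: μ=7.1, E[X²]=57.51; 3: μ=9.1, E[X²]=91.91; 4: μ=5, E[X²]=31.6667.
E[X] = 0.29·3.05 + 0.19·7.1 + 0.3·9.1 + 0.22·5 = 6.0635.
E[X²] = 0.29·10.492 + 0.19·57.51 + 0.3·91.91 + 0.22·31.6667 = 48.5092.
Var(X) = E[X²] − (E[X])² = 48.5092 − 36.766 = 11.7432.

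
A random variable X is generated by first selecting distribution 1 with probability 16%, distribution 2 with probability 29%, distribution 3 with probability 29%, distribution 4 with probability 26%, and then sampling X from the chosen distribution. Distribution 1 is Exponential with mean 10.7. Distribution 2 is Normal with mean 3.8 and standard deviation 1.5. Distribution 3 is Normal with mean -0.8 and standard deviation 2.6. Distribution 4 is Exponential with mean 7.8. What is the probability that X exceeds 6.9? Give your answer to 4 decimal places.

Conditional on each component, P(X > 6.9): 1: 0.524736; 2: 0.0193828; 3: 0.00153053; 4: 0.412873.
By total probability, P(X > 6.9) = 0.16·0.524736 + 0.29·0.0193828 + 0.29·0.00153053 + 0.26·0.412873 = 0.19737.

0.1974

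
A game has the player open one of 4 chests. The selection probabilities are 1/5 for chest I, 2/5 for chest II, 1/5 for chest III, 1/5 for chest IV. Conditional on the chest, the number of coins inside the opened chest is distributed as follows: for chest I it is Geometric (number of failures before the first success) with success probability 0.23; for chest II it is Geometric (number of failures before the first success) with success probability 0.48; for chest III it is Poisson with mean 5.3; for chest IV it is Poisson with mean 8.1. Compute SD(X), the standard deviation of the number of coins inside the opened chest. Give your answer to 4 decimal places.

3.6925

Per component, I: μ=3.34783, E[X²]=25.7637; II: μ=1.08333, E[X²]=3.43056; III: μ=5.3, E[X²]=33.39; IV: μ=8.1, E[X²]=73.71.
E[X] = 0.2·3.34783 + 0.4·1.08333 + 0.2·5.3 + 0.2·8.1 = 3.7829.
E[X²] = 0.2·25.7637 + 0.4·3.43056 + 0.2·33.39 + 0.2·73.71 = 27.945.
Var(X) = E[X²] − (E[X])² = 27.945 − 14.3103 = 13.6346.
SD(X) = √13.6346 = 3.69251.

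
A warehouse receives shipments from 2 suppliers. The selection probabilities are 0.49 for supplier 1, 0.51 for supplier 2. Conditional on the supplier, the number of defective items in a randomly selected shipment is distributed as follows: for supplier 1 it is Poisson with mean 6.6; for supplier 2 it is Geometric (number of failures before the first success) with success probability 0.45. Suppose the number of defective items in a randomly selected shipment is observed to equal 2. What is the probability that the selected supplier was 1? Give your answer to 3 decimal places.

0.173

Likelihoods P(X=2 | ·): 1: 0.0296288; 2: 0.136125.
Posterior ∝ prior × likelihood. Numerator for 1: 0.49·0.0296288 = 0.0145181.
Normalizing constant: 0.49·0.0296288 + 0.51·0.136125 = 0.0839419.
P(1 | observation) = 0.0145181 / 0.0839419 = 0.172954.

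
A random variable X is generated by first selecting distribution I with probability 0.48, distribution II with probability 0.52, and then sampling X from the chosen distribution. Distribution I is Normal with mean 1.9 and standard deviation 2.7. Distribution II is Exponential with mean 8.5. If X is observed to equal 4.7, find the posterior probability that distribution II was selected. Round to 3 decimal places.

0.459

Likelihoods f(4.7 | ·): I: 0.0863011; II: 0.0676771.
Posterior ∝ prior × likelihood. Numerator for II: 0.52·0.0676771 = 0.0351921.
Normalizing constant: 0.48·0.0863011 + 0.52·0.0676771 = 0.0766166.
P(II | observation) = 0.0351921 / 0.0766166 = 0.459327.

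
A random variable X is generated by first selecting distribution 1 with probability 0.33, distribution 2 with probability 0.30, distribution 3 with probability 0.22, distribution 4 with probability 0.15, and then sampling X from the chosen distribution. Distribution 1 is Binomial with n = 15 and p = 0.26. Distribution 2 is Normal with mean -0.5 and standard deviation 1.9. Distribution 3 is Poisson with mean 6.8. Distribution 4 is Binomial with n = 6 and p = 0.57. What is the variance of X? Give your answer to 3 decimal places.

Per component, 1: μ=3.9, E[X²]=18.096; 2: μ=-0.5, E[X²]=3.86; 3: μ=6.8, E[X²]=53.04; 4: μ=3.42, E[X²]=13.167.
E[X] = 0.33·3.9 + 0.3·-0.5 + 0.22·6.8 + 0.15·3.42 = 3.146.
E[X²] = 0.33·18.096 + 0.3·3.86 + 0.22·53.04 + 0.15·13.167 = 20.7735.
Var(X) = E[X²] − (E[X])² = 20.7735 − 9.89732 = 10.8762.

10.876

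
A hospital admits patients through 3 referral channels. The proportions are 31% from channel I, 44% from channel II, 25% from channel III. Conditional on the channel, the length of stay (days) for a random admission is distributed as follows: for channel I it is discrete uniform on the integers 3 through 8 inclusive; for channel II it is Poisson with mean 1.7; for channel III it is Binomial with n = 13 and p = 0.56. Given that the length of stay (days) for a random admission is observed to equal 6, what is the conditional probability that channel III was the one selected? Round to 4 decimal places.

Likelihoods P(X=6 | ·): I: 0.166667; II: 0.00612436; III: 0.168972.
Posterior ∝ prior × likelihood. Numerator for III: 0.25·0.168972 = 0.0422429.
Normalizing constant: 0.31·0.166667 + 0.44·0.00612436 + 0.25·0.168972 = 0.0966043.
P(III | observation) = 0.0422429 / 0.0966043 = 0.437278.

0.4373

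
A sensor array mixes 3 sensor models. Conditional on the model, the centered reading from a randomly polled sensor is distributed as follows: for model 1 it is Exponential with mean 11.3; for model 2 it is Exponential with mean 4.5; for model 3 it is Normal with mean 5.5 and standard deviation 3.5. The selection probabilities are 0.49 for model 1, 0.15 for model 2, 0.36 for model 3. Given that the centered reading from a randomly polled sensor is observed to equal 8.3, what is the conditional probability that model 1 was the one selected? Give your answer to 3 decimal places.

Likelihoods f(8.3 | ·): 1: 0.0424548; 2: 0.0351363; 3: 0.082769.
Posterior ∝ prior × likelihood. Numerator for 1: 0.49·0.0424548 = 0.0208028.
Normalizing constant: 0.49·0.0424548 + 0.15·0.0351363 + 0.36·0.082769 = 0.0558701.
P(1 | observation) = 0.0208028 / 0.0558701 = 0.372343.

0.372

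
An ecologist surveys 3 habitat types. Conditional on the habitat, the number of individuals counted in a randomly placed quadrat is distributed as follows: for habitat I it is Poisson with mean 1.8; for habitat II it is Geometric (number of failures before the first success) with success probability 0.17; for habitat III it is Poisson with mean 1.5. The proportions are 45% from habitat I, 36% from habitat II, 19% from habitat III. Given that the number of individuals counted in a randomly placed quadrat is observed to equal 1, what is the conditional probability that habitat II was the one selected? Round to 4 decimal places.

Likelihoods P(X=1 | ·): I: 0.297538; II: 0.1411; III: 0.334695.
Posterior ∝ prior × likelihood. Numerator for II: 0.36·0.1411 = 0.050796.
Normalizing constant: 0.45·0.297538 + 0.36·0.1411 + 0.19·0.334695 = 0.24828.
P(II | observation) = 0.050796 / 0.24828 = 0.204591.

0.2046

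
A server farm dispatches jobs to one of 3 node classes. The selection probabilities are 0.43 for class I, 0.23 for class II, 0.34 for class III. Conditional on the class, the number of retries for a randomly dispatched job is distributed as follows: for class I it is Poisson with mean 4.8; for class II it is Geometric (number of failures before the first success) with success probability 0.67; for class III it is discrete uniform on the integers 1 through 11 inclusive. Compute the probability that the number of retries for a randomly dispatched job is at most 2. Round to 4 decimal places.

Conditional on each class, P(X ≤ 2): I: 0.142539; II: 0.964063; III: 0.181818.
By total probability, P(X ≤ 2) = 0.43·0.142539 + 0.23·0.964063 + 0.34·0.181818 = 0.344845.

0.3448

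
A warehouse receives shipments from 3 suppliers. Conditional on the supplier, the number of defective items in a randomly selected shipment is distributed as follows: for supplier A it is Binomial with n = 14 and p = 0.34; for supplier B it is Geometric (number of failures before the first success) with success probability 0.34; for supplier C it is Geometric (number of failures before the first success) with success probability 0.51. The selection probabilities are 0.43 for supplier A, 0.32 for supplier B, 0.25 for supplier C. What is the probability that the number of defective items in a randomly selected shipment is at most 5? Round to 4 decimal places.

Conditional on each supplier, P(X ≤ 5): A: 0.670335; B: 0.917346; C: 0.986159.
By total probability, P(X ≤ 5) = 0.43·0.670335 + 0.32·0.917346 + 0.25·0.986159 = 0.828334.

0.8283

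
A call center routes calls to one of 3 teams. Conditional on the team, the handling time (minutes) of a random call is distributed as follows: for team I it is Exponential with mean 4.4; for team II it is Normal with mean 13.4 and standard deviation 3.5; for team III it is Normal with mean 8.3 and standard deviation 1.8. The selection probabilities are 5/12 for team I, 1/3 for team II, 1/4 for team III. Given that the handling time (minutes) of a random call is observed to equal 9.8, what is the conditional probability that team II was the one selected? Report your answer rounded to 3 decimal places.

Likelihoods f(9.8 | ·): I: 0.024505; II: 0.0671598; III: 0.156618.
Posterior ∝ prior × likelihood. Numerator for II: 0.333333·0.0671598 = 0.0223866.
Normalizing constant: 0.416667·0.024505 + 0.333333·0.0671598 + 0.25·0.156618 = 0.0717514.
P(II | observation) = 0.0223866 / 0.0717514 = 0.312002.

0.312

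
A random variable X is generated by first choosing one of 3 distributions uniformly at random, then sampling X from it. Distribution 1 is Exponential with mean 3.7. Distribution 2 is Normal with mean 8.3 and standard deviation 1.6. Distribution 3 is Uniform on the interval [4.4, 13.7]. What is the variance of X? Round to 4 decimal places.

13.4131

Per component, 1: μ=3.7, E[X²]=27.38; 2: μ=8.3, E[X²]=71.45; 3: μ=9.05, E[X²]=89.11.
E[X] = 0.333333·3.7 + 0.333333·8.3 + 0.333333·9.05 = 7.01667.
E[X²] = 0.333333·27.38 + 0.333333·71.45 + 0.333333·89.11 = 62.6467.
Var(X) = E[X²] − (E[X])² = 62.6467 − 49.2336 = 13.4131.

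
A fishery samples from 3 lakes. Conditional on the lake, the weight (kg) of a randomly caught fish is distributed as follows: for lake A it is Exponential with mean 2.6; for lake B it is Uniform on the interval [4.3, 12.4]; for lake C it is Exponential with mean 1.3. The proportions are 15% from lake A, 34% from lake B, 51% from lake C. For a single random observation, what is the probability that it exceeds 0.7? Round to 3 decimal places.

Conditional on each lake, P(X > 0.7): A: 0.763967; B: 1; C: 0.583645.
By total probability, P(X > 0.7) = 0.15·0.763967 + 0.34·1 + 0.51·0.583645 = 0.752254.

0.752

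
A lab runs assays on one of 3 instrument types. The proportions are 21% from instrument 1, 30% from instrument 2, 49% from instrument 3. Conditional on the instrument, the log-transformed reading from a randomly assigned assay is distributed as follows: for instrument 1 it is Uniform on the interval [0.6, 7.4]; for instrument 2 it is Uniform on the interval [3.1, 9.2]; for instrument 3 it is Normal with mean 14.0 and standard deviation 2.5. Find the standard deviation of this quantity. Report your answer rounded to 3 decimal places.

4.944

Per component, 1: μ=4, E[X²]=19.8533; 2: μ=6.15, E[X²]=40.9233; 3: μ=14, E[X²]=202.25.
E[X] = 0.21·4 + 0.3·6.15 + 0.49·14 = 9.545.
E[X²] = 0.21·19.8533 + 0.3·40.9233 + 0.49·202.25 = 115.549.
Var(X) = E[X²] − (E[X])² = 115.549 − 91.107 = 24.4417.
SD(X) = √24.4417 = 4.94385.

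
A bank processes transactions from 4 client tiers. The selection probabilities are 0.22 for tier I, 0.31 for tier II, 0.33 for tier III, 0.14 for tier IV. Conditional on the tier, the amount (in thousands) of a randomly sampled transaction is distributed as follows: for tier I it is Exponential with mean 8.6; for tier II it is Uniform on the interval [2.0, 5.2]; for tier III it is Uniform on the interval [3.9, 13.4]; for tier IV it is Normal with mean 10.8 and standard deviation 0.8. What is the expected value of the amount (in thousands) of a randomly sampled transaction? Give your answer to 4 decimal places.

7.3745

Component means — I: 8.6; II: 3.6; III: 8.65; IV: 10.8.
E[X] = 0.22·8.6 + 0.31·3.6 + 0.33·8.65 + 0.14·10.8 = 7.3745.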